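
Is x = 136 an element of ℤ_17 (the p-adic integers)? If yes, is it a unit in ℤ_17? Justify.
x ∈ ℤ_17 but not a unit; v_17(x) = 1 > 0

ℤ_17 = {x ∈ ℚ_17 : v_17(x) ≥ 0} and ℤ_17^× = {x ∈ ℤ_17 : v_17(x) = 0}. Here v_17(136) = v_17(num) − v_17(den) = 1; compare against these criteria.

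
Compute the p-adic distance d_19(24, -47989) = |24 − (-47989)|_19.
d_19(24, -47989) = 1/6859

Step 1 — x − y = 24 − (-47989) = 48013. Step 2 — v_19(48013) = 3 (factor: 48013 = (19^3 · 7); the sign does not affect v_p). Step 3 — |x − y|_19 = 19^{-3} = 1/6859.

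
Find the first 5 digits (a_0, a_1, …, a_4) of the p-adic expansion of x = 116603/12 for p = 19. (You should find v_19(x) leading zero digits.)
(a_0, …, a_4) = (0, 0, 0, 3, 11)

v_19(116603/12) = 3, so a_0 = ... = a_2 = 0. Factor out: x = 19^3 · u with u = 17/12 a unit in ℤ_19. Expand u iteratively via a_{v+i} = u_i mod 19, u_{i+1} = (u_i − a_{v+i})/19:
  u_0 = 17/12;  a_3 = 3;  u_1 = (u_0 − 3)/19 = -1/12
  u_1 = -1/12;  a_4 = 11;  u_2 = (u_1 − 11)/19 = -7/12
Digits: (0, 0, 0, 3, 11).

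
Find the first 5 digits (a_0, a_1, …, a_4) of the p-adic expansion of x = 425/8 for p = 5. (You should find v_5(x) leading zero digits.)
(a_0, …, a_4) = (0, 0, 4, 4, 1)

v_5(425/8) = 2, so a_0 = ... = a_1 = 0. Factor out: x = 5^2 · u with u = 17/8 a unit in ℤ_5. Expand u iteratively via a_{v+i} = u_i mod 5, u_{i+1} = (u_i − a_{v+i})/5:
  u_0 = 17/8;  a_2 = 4;  u_1 = (u_0 − 4)/5 = -3/8
  u_1 = -3/8;  a_3 = 4;  u_2 = (u_1 − 4)/5 = -7/8
  u_2 = -7/8;  a_4 = 1;  u_3 = (u_2 − 1)/5 = -3/8
Digits: (0, 0, 4, 4, 1).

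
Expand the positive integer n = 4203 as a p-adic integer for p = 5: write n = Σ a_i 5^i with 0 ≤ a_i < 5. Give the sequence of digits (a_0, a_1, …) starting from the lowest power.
(a_0, a_1, …) = (3, 0, 3, 3, 1, 1)

Repeated division by 5 gives the digits low-to-high: 4203 = 3 + 3·5^2 + 3·5^3 + 1·5^4 + 1·5^5. Digit sequence: (3, 0, 3, 3, 1, 1).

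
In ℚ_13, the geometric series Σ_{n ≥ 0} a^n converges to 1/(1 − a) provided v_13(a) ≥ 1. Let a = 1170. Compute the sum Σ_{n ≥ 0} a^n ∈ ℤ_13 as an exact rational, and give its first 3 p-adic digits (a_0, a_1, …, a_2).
Σ a^n = 1/(1 − a) = -1/1169;  first 3 digits = (1, 12, 7)

v_13(a) = 1 ≥ 1, so the series converges in ℤ_13 to 1/(1 − a) = 1/(1 − 1170) = -1/1169. Expand this rational in ℤ_13: compute digits iteratively via d_i = x_i mod 13, x_{i+1} = (x_i − d_i)/13. The first 3 digits are (1, 12, 7).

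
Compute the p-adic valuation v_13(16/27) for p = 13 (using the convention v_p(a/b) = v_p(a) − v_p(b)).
v_13(16/27) = 0

Factor powers of 13 from the numerator and denominator of the reduced fraction: 16 = 13^0 · 16 and 27 = 13^0 · 27. Apply v_p(a/b) = v_p(a) − v_p(b): v_13(16/27) = 0 − 0 = 0.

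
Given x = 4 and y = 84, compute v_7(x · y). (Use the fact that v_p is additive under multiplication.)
v_7(336) = 1

v_p(x) = 0 (factor: 4 = 7^0 · 4); v_p(y) = 1 (factor: 84 = 7^1 · 12). Additivity: v_p(xy) = v_p(x) + v_p(y) = 0 + 1 = 1. (Direct check: xy = 336 = 7^1 · (48).)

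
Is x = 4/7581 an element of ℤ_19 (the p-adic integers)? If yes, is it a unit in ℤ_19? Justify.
x ∉ ℤ_19 (v_19(x) = -2 < 0)

ℤ_19 = {x ∈ ℚ_19 : v_19(x) ≥ 0} and ℤ_19^× = {x ∈ ℤ_19 : v_19(x) = 0}. Here v_19(4/7581) = v_19(num) − v_19(den) = -2; compare against these criteria.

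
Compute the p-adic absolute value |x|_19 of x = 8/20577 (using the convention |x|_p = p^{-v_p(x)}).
|8/20577|_19 = 6859

Step 1 — compute v_19(x) by factoring powers of 19 out of the numerator and denominator: v_19(8/20577) = -3. Step 2 — apply |x|_p = p^{-v_p(x)} = 19^{3} = 6859.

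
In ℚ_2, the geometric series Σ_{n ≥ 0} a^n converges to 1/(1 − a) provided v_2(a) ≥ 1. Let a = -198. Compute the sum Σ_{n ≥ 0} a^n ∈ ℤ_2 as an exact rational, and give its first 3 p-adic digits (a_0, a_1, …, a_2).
Σ a^n = 1/(1 − a) = 1/199;  first 3 digits = (1, 1, 1)

v_2(a) = 1 ≥ 1, so the series converges in ℤ_2 to 1/(1 − a) = 1/(1 − (-198)) = 1/199. Expand this rational in ℤ_2: compute digits iteratively via d_i = x_i mod 2, x_{i+1} = (x_i − d_i)/2. The first 3 digits are (1, 1, 1).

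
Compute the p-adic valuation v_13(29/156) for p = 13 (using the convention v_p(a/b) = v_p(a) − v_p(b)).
v_13(29/156) = -1

Factor powers of 13 from the numerator and denominator of the reduced fraction: 29 = 13^0 · 29 and 156 = 13^1 · 12. Apply v_p(a/b) = v_p(a) − v_p(b): v_13(29/156) = 0 − 1 = -1.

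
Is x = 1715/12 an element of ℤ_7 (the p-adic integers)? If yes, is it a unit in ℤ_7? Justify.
x ∈ ℤ_7 but not a unit; v_7(x) = 3 > 0

ℤ_7 = {x ∈ ℚ_7 : v_7(x) ≥ 0} and ℤ_7^× = {x ∈ ℤ_7 : v_7(x) = 0}. Here v_7(1715/12) = v_7(num) − v_7(den) = 3; compare against these criteria.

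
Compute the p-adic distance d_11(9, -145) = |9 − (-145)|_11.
d_11(9, -145) = 1/11

Step 1 — x − y = 9 − (-145) = 154. Step 2 — v_11(154) = 1 (factor: 154 = (11^1 · 14); the sign does not affect v_p). Step 3 — |x − y|_11 = 11^{-1} = 1/11.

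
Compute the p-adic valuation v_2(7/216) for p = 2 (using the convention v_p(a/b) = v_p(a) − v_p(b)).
v_2(7/216) = -3

Factor powers of 2 from the numerator and denominator of the reduced fraction: 7 = 2^0 · 7 and 216 = 2^3 · 27. Apply v_p(a/b) = v_p(a) − v_p(b): v_2(7/216) = 0 − 3 = -3.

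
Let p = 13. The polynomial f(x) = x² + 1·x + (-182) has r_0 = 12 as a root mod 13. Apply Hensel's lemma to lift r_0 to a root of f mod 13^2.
r_1 = 155 (mod 169)

Hensel: r_{i+1} = r_i − f(r_i)·(f′(r_i))^{-1} mod 13^{i+2}, f′(x) = 2x + 1. Iterate:
  r_0 = 12 (mod 13)
  r_1 = 155 (mod 169)
Final: r = 155 satisfies f(r) ≡ 0 mod 13^2.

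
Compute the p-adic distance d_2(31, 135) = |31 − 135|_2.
d_2(31, 135) = 1/8

Step 1 — x − y = 31 − 135 = -104. Step 2 — v_2(-104) = 3 (factor: -104 = −(2^3 · 13); the sign does not affect v_p). Step 3 — |x − y|_2 = 2^{-3} = 1/8.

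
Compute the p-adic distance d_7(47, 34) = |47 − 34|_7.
d_7(47, 34) = 1

Step 1 — x − y = 47 − 34 = 13. Step 2 — v_7(13) = 0 (factor: 13 = (7^0 · 13); the sign does not affect v_p). Step 3 — |x − y|_7 = 7^{0} = 1.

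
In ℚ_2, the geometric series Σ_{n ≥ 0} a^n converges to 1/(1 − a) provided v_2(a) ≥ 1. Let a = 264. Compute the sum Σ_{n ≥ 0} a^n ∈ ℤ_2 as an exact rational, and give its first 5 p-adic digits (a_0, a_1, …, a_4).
Σ a^n = 1/(1 − a) = -1/263;  first 5 digits = (1, 0, 0, 1, 0)

v_2(a) = 3 ≥ 1, so the series converges in ℤ_2 to 1/(1 − a) = 1/(1 − 264) = -1/263. Expand this rational in ℤ_2: compute digits iteratively via d_i = x_i mod 2, x_{i+1} = (x_i − d_i)/2. The first 5 digits are (1, 0, 0, 1, 0).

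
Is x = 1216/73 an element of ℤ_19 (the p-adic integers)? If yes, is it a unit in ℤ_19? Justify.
x ∈ ℤ_19 but not a unit; v_19(x) = 1 > 0

ℤ_19 = {x ∈ ℚ_19 : v_19(x) ≥ 0} and ℤ_19^× = {x ∈ ℤ_19 : v_19(x) = 0}. Here v_19(1216/73) = v_19(num) − v_19(den) = 1; compare against these criteria.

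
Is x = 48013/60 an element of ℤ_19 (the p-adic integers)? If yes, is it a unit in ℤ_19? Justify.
x ∈ ℤ_19 but not a unit; v_19(x) = 3 > 0

ℤ_19 = {x ∈ ℚ_19 : v_19(x) ≥ 0} and ℤ_19^× = {x ∈ ℤ_19 : v_19(x) = 0}. Here v_19(48013/60) = v_19(num) − v_19(den) = 3; compare against these criteria.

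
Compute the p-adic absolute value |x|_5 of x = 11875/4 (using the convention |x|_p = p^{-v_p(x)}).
|11875/4|_5 = 1/625

Step 1 — compute v_5(x) by factoring powers of 5 out of the numerator and denominator: v_5(11875/4) = 4. Step 2 — apply |x|_p = p^{-v_p(x)} = 5^{-4} = 1/625.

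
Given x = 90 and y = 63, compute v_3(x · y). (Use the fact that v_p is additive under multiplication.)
v_3(5670) = 4

v_p(x) = 2 (factor: 90 = 3^2 · 10); v_p(y) = 2 (factor: 63 = 3^2 · 7). Additivity: v_p(xy) = v_p(x) + v_p(y) = 2 + 2 = 4. (Direct check: xy = 5670 = 3^4 · (70).)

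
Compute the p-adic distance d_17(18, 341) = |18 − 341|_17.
d_17(18, 341) = 1/17

Step 1 — x − y = 18 − 341 = -323. Step 2 — v_17(-323) = 1 (factor: -323 = −(17^1 · 19); the sign does not affect v_p). Step 3 — |x − y|_17 = 17^{-1} = 1/17.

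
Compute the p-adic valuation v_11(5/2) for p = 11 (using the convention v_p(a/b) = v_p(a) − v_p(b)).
v_11(5/2) = 0

Factor powers of 11 from the numerator and denominator of the reduced fraction: 5 = 11^0 · 5 and 2 = 11^0 · 2. Apply v_p(a/b) = v_p(a) − v_p(b): v_11(5/2) = 0 − 0 = 0.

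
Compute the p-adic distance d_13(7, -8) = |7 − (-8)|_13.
d_13(7, -8) = 1

Step 1 — x − y = 7 − (-8) = 15. Step 2 — v_13(15) = 0 (factor: 15 = (13^0 · 15); the sign does not affect v_p). Step 3 — |x − y|_13 = 13^{0} = 1.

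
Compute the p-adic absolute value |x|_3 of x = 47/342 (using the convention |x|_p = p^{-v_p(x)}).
|47/342|_3 = 9

Step 1 — compute v_3(x) by factoring powers of 3 out of the numerator and denominator: v_3(47/342) = -2. Step 2 — apply |x|_p = p^{-v_p(x)} = 3^{2} = 9.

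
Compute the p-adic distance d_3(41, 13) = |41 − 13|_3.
d_3(41, 13) = 1

Step 1 — x − y = 41 − 13 = 28. Step 2 — v_3(28) = 0 (factor: 28 = (3^0 · 28); the sign does not affect v_p). Step 3 — |x − y|_3 = 3^{0} = 1.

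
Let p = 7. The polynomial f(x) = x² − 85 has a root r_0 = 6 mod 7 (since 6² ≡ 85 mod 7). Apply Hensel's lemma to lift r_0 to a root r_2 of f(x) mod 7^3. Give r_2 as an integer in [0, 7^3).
r_2 = 153 (mod 343)

Hensel's recurrence: r_{i+1} = r_i − f(r_i)·(f′(r_i))^{-1} mod 7^{i+2}, with f′(x) = 2x. Iterate:
  r_0 = 6 (mod 7)
  r_1 = 6 (mod 49)
  r_2 = 153 (mod 343)
Final: r_2 = 153, and one checks f(r_2) ≡ 0 mod 7^3.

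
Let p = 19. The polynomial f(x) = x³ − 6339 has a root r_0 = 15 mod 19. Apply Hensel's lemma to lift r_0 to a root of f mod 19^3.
r_2 = 5582 (mod 6859)

Hensel: r_{i+1} = r_i − f(r_i)/f′(r_i) mod 19^{i+2}, where f′(x) = 3x². Iterate:
  r_0 = 15 (mod 19)
  r_1 = 167 (mod 361)
  r_2 = 5582 (mod 6859)
Final: r = 5582 with f(r) ≡ 0 mod 19^3.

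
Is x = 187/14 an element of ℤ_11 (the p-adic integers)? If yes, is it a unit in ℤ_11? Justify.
x ∈ ℤ_11 but not a unit; v_11(x) = 1 > 0

ℤ_11 = {x ∈ ℚ_11 : v_11(x) ≥ 0} and ℤ_11^× = {x ∈ ℤ_11 : v_11(x) = 0}. Here v_11(187/14) = v_11(num) − v_11(den) = 1; compare against these criteria.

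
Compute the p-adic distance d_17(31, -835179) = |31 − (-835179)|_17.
d_17(31, -835179) = 1/83521

Step 1 — x − y = 31 − (-835179) = 835210. Step 2 — v_17(835210) = 4 (factor: 835210 = (17^4 · 10); the sign does not affect v_p). Step 3 — |x − y|_17 = 17^{-4} = 1/83521.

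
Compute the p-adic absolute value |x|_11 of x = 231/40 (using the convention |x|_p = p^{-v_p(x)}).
|231/40|_11 = 1/11

Step 1 — compute v_11(x) by factoring powers of 11 out of the numerator and denominator: v_11(231/40) = 1. Step 2 — apply |x|_p = p^{-v_p(x)} = 11^{-1} = 1/11.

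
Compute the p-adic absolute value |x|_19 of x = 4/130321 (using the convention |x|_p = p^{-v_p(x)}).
|4/130321|_19 = 130321

Step 1 — compute v_19(x) by factoring powers of 19 out of the numerator and denominator: v_19(4/130321) = -4. Step 2 — apply |x|_p = p^{-v_p(x)} = 19^{4} = 130321.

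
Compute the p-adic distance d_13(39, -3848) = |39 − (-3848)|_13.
d_13(39, -3848) = 1/169

Step 1 — x − y = 39 − (-3848) = 3887. Step 2 — v_13(3887) = 2 (factor: 3887 = (13^2 · 23); the sign does not affect v_p). Step 3 — |x − y|_13 = 13^{-2} = 1/169.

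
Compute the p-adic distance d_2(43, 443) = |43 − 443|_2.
d_2(43, 443) = 1/16

Step 1 — x − y = 43 − 443 = -400. Step 2 — v_2(-400) = 4 (factor: -400 = −(2^4 · 25); the sign does not affect v_p). Step 3 — |x − y|_2 = 2^{-4} = 1/16.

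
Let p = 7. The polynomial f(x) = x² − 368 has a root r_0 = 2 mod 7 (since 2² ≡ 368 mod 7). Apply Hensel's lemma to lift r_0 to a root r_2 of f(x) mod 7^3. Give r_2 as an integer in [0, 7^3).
r_2 = 338 (mod 343)

Hensel's recurrence: r_{i+1} = r_i − f(r_i)·(f′(r_i))^{-1} mod 7^{i+2}, with f′(x) = 2x. Iterate:
  r_0 = 2 (mod 7)
  r_1 = 44 (mod 49)
  r_2 = 338 (mod 343)
Final: r_2 = 338, and one checks f(r_2) ≡ 0 mod 7^3.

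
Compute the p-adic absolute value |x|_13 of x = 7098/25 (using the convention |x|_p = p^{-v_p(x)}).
|7098/25|_13 = 1/169

Step 1 — compute v_13(x) by factoring powers of 13 out of the numerator and denominator: v_13(7098/25) = 2. Step 2 — apply |x|_p = p^{-v_p(x)} = 13^{-2} = 1/169.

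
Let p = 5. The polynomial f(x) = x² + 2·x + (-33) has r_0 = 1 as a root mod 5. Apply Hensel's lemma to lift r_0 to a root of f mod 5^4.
r_3 = 96 (mod 625)

Hensel: r_{i+1} = r_i − f(r_i)·(f′(r_i))^{-1} mod 5^{i+2}, f′(x) = 2x + 2. Iterate:
  r_0 = 1 (mod 5)
  r_1 = 21 (mod 25)
  r_2 = 96 (mod 125)
  r_3 = 96 (mod 625)
Final: r = 96 satisfies f(r) ≡ 0 mod 5^4.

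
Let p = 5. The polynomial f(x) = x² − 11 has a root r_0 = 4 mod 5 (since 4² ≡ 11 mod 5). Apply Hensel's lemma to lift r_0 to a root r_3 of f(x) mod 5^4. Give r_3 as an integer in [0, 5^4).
r_3 = 569 (mod 625)

Hensel's recurrence: r_{i+1} = r_i − f(r_i)·(f′(r_i))^{-1} mod 5^{i+2}, with f′(x) = 2x. Iterate:
  r_0 = 4 (mod 5)
  r_1 = 19 (mod 25)
  r_2 = 69 (mod 125)
  r_3 = 569 (mod 625)
Final: r_3 = 569, and one checks f(r_3) ≡ 0 mod 5^4.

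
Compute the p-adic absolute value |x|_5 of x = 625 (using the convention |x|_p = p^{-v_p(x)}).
|625|_5 = 1/625

Step 1 — compute v_5(x) by factoring powers of 5 out of the numerator and denominator: v_5(625) = 4. Step 2 — apply |x|_p = p^{-v_p(x)} = 5^{-4} = 1/625.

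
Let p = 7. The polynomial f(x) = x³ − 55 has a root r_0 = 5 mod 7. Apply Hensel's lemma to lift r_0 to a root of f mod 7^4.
r_3 = 2000 (mod 2401)

Hensel: r_{i+1} = r_i − f(r_i)/f′(r_i) mod 7^{i+2}, where f′(x) = 3x². Iterate:
  r_0 = 5 (mod 7)
  r_1 = 40 (mod 49)
  r_2 = 285 (mod 343)
  r_3 = 2000 (mod 2401)
Final: r = 2000 with f(r) ≡ 0 mod 7^4.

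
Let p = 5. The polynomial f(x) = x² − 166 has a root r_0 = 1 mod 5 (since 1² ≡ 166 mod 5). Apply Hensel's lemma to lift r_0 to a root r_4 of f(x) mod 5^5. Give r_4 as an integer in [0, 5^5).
r_4 = 1071 (mod 3125)

Hensel's recurrence: r_{i+1} = r_i − f(r_i)·(f′(r_i))^{-1} mod 5^{i+2}, with f′(x) = 2x. Iterate:
  r_0 = 1 (mod 5)
  r_1 = 21 (mod 25)
  r_2 = 71 (mod 125)
  r_3 = 446 (mod 625)
  r_4 = 1071 (mod 3125)
Final: r_4 = 1071, and one checks f(r_4) ≡ 0 mod 5^5.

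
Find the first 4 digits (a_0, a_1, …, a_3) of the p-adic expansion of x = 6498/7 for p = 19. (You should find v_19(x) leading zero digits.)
(a_0, …, a_3) = (0, 0, 8, 16)

v_19(6498/7) = 2, so a_0 = ... = a_1 = 0. Factor out: x = 19^2 · u with u = 18/7 a unit in ℤ_19. Expand u iteratively via a_{v+i} = u_i mod 19, u_{i+1} = (u_i − a_{v+i})/19:
  u_0 = 18/7;  a_2 = 8;  u_1 = (u_0 − 8)/19 = -2/7
  u_1 = -2/7;  a_3 = 16;  u_2 = (u_1 − 16)/19 = -6/7
Digits: (0, 0, 8, 16).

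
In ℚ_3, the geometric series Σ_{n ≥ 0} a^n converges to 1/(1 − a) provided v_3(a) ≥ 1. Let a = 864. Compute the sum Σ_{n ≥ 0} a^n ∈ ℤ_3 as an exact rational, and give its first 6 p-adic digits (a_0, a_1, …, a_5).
Σ a^n = 1/(1 − a) = -1/863;  first 6 digits = (1, 0, 0, 2, 1, 0)

v_3(a) = 3 ≥ 1, so the series converges in ℤ_3 to 1/(1 − a) = 1/(1 − 864) = -1/863. Expand this rational in ℤ_3: compute digits iteratively via d_i = x_i mod 3, x_{i+1} = (x_i − d_i)/3. The first 6 digits are (1, 0, 0, 2, 1, 0).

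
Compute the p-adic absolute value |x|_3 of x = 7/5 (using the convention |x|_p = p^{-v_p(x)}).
|7/5|_3 = 1

Step 1 — compute v_3(x) by factoring powers of 3 out of the numerator and denominator: v_3(7/5) = 0. Step 2 — apply |x|_p = p^{-v_p(x)} = 3^{0} = 1.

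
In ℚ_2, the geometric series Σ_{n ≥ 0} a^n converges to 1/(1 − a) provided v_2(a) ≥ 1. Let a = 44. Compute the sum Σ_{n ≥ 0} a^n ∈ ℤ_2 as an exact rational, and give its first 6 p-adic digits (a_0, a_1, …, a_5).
Σ a^n = 1/(1 − a) = -1/43;  first 6 digits = (1, 0, 1, 1, 1, 1)

v_2(a) = 2 ≥ 1, so the series converges in ℤ_2 to 1/(1 − a) = 1/(1 − 44) = -1/43. Expand this rational in ℤ_2: compute digits iteratively via d_i = x_i mod 2, x_{i+1} = (x_i − d_i)/2. The first 6 digits are (1, 0, 1, 1, 1, 1).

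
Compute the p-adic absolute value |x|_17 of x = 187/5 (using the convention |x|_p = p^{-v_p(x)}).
|187/5|_17 = 1/17

Step 1 — compute v_17(x) by factoring powers of 17 out of the numerator and denominator: v_17(187/5) = 1. Step 2 — apply |x|_p = p^{-v_p(x)} = 17^{-1} = 1/17.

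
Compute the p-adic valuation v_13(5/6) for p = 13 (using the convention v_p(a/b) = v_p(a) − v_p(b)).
v_13(5/6) = 0

Factor powers of 13 from the numerator and denominator of the reduced fraction: 5 = 13^0 · 5 and 6 = 13^0 · 6. Apply v_p(a/b) = v_p(a) − v_p(b): v_13(5/6) = 0 − 0 = 0.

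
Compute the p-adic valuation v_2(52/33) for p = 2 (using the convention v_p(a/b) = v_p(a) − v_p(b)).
v_2(52/33) = 2

Factor powers of 2 from the numerator and denominator of the reduced fraction: 52 = 2^2 · 13 and 33 = 2^0 · 33. Apply v_p(a/b) = v_p(a) − v_p(b): v_2(52/33) = 2 − 0 = 2.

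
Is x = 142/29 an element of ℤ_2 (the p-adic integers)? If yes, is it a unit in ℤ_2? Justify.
x ∈ ℤ_2 but not a unit; v_2(x) = 1 > 0

ℤ_2 = {x ∈ ℚ_2 : v_2(x) ≥ 0} and ℤ_2^× = {x ∈ ℤ_2 : v_2(x) = 0}. Here v_2(142/29) = v_2(num) − v_2(den) = 1; compare against these criteria.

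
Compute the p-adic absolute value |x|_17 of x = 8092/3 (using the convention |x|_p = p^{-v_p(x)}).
|8092/3|_17 = 1/289

Step 1 — compute v_17(x) by factoring powers of 17 out of the numerator and denominator: v_17(8092/3) = 2. Step 2 — apply |x|_p = p^{-v_p(x)} = 17^{-2} = 1/289.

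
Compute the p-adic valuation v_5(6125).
v_5(6125) = 3

v_5(n) is the largest exponent k such that 5^k divides n. Factor out: 6125 = 5^3 · 49. (Sign doesn't affect v_p.) So v_5(6125) = 3.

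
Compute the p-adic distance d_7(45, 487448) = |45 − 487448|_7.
d_7(45, 487448) = 1/16807

Step 1 — x − y = 45 − 487448 = -487403. Step 2 — v_7(-487403) = 5 (factor: -487403 = −(7^5 · 29); the sign does not affect v_p). Step 3 — |x − y|_7 = 7^{-5} = 1/16807.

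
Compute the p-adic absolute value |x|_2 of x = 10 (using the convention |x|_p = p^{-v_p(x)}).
|10|_2 = 1/2

Step 1 — compute v_2(x) by factoring powers of 2 out of the numerator and denominator: v_2(10) = 1. Step 2 — apply |x|_p = p^{-v_p(x)} = 2^{-1} = 1/2.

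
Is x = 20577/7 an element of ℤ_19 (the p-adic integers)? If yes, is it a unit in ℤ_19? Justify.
x ∈ ℤ_19 but not a unit; v_19(x) = 3 > 0

ℤ_19 = {x ∈ ℚ_19 : v_19(x) ≥ 0} and ℤ_19^× = {x ∈ ℤ_19 : v_19(x) = 0}. Here v_19(20577/7) = v_19(num) − v_19(den) = 3; compare against these criteria.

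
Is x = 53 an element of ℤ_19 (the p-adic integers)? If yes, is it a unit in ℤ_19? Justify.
x ∈ ℤ_19^× (unit); v_19(x) = 0

ℤ_19 = {x ∈ ℚ_19 : v_19(x) ≥ 0} and ℤ_19^× = {x ∈ ℤ_19 : v_19(x) = 0}. Here v_19(53) = v_19(num) − v_19(den) = 0; compare against these criteria.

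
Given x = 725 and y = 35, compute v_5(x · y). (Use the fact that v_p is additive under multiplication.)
v_5(25375) = 3

v_p(x) = 2 (factor: 725 = 5^2 · 29); v_p(y) = 1 (factor: 35 = 5^1 · 7). Additivity: v_p(xy) = v_p(x) + v_p(y) = 2 + 1 = 3. (Direct check: xy = 25375 = 5^3 · (203).)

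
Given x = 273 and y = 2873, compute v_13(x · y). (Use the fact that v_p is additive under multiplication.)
v_13(784329) = 3

v_p(x) = 1 (factor: 273 = 13^1 · 21); v_p(y) = 2 (factor: 2873 = 13^2 · 17). Additivity: v_p(xy) = v_p(x) + v_p(y) = 1 + 2 = 3. (Direct check: xy = 784329 = 13^3 · (357).)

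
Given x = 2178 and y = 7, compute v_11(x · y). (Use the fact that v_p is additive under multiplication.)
v_11(15246) = 2

v_p(x) = 2 (factor: 2178 = 11^2 · 18); v_p(y) = 0 (factor: 7 = 11^0 · 7). Additivity: v_p(xy) = v_p(x) + v_p(y) = 2 + 0 = 2. (Direct check: xy = 15246 = 11^2 · (126).)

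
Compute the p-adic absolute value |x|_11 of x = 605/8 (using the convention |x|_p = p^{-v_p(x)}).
|605/8|_11 = 1/121

Step 1 — compute v_11(x) by factoring powers of 11 out of the numerator and denominator: v_11(605/8) = 2. Step 2 — apply |x|_p = p^{-v_p(x)} = 11^{-2} = 1/121.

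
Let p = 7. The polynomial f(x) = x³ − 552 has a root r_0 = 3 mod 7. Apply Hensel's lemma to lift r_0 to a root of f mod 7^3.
r_2 = 262 (mod 343)

Hensel: r_{i+1} = r_i − f(r_i)/f′(r_i) mod 7^{i+2}, where f′(x) = 3x². Iterate:
  r_0 = 3 (mod 7)
  r_1 = 17 (mod 49)
  r_2 = 262 (mod 343)
Final: r = 262 with f(r) ≡ 0 mod 7^3.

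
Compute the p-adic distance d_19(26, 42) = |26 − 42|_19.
d_19(26, 42) = 1

Step 1 — x − y = 26 − 42 = -16. Step 2 — v_19(-16) = 0 (factor: -16 = −(19^0 · 16); the sign does not affect v_p). Step 3 — |x − y|_19 = 19^{0} = 1.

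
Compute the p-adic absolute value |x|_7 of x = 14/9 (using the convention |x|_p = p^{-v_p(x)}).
|14/9|_7 = 1/7

Step 1 — compute v_7(x) by factoring powers of 7 out of the numerator and denominator: v_7(14/9) = 1. Step 2 — apply |x|_p = p^{-v_p(x)} = 7^{-1} = 1/7.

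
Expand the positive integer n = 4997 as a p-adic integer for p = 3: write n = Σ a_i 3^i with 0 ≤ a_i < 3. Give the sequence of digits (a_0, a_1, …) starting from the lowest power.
(a_0, a_1, …) = (2, 0, 0, 2, 1, 2, 0, 2)

Repeated division by 3 gives the digits low-to-high: 4997 = 2 + 2·3^3 + 1·3^4 + 2·3^5 + 2·3^7. Digit sequence: (2, 0, 0, 2, 1, 2, 0, 2).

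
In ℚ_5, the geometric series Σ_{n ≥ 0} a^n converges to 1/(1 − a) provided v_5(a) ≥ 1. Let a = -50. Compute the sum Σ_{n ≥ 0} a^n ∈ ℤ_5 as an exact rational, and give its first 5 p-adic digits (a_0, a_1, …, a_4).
Σ a^n = 1/(1 − a) = 1/51;  first 5 digits = (1, 0, 3, 4, 3)

v_5(a) = 2 ≥ 1, so the series converges in ℤ_5 to 1/(1 − a) = 1/(1 − (-50)) = 1/51. Expand this rational in ℤ_5: compute digits iteratively via d_i = x_i mod 5, x_{i+1} = (x_i − d_i)/5. The first 5 digits are (1, 0, 3, 4, 3).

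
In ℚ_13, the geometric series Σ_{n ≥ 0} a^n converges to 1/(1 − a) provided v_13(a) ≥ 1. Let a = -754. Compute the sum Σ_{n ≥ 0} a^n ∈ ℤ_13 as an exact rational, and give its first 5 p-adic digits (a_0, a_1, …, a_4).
Σ a^n = 1/(1 − a) = 1/755;  first 5 digits = (1, 7, 5, 3, 9)

v_13(a) = 1 ≥ 1, so the series converges in ℤ_13 to 1/(1 − a) = 1/(1 − (-754)) = 1/755. Expand this rational in ℤ_13: compute digits iteratively via d_i = x_i mod 13, x_{i+1} = (x_i − d_i)/13. The first 5 digits are (1, 7, 5, 3, 9).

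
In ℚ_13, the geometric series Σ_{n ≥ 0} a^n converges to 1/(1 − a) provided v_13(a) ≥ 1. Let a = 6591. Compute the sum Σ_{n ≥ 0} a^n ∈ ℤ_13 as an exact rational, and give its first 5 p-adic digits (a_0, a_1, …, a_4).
Σ a^n = 1/(1 − a) = -1/6590;  first 5 digits = (1, 0, 0, 3, 0)

v_13(a) = 3 ≥ 1, so the series converges in ℤ_13 to 1/(1 − a) = 1/(1 − 6591) = -1/6590. Expand this rational in ℤ_13: compute digits iteratively via d_i = x_i mod 13, x_{i+1} = (x_i − d_i)/13. The first 5 digits are (1, 0, 0, 3, 0).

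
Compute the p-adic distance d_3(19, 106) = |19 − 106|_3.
d_3(19, 106) = 1/3

Step 1 — x − y = 19 − 106 = -87. Step 2 — v_3(-87) = 1 (factor: -87 = −(3^1 · 29); the sign does not affect v_p). Step 3 — |x − y|_3 = 3^{-1} = 1/3.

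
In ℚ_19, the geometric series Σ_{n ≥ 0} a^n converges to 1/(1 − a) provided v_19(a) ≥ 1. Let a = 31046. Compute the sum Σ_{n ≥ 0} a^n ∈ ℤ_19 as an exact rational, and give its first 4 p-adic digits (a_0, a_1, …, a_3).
Σ a^n = 1/(1 − a) = -1/31045;  first 4 digits = (1, 0, 10, 4)

v_19(a) = 2 ≥ 1, so the series converges in ℤ_19 to 1/(1 − a) = 1/(1 − 31046) = -1/31045. Expand this rational in ℤ_19: compute digits iteratively via d_i = x_i mod 19, x_{i+1} = (x_i − d_i)/19. The first 4 digits are (1, 0, 10, 4).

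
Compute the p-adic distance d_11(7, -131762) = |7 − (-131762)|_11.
d_11(7, -131762) = 1/14641

Step 1 — x − y = 7 − (-131762) = 131769. Step 2 — v_11(131769) = 4 (factor: 131769 = (11^4 · 9); the sign does not affect v_p). Step 3 — |x − y|_11 = 11^{-4} = 1/14641.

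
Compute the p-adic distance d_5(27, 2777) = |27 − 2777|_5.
d_5(27, 2777) = 1/125

Step 1 — x − y = 27 − 2777 = -2750. Step 2 — v_5(-2750) = 3 (factor: -2750 = −(5^3 · 22); the sign does not affect v_p). Step 3 — |x − y|_5 = 5^{-3} = 1/125.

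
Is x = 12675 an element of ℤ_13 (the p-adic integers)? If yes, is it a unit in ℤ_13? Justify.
x ∈ ℤ_13 but not a unit; v_13(x) = 2 > 0

ℤ_13 = {x ∈ ℚ_13 : v_13(x) ≥ 0} and ℤ_13^× = {x ∈ ℤ_13 : v_13(x) = 0}. Here v_13(12675) = v_13(num) − v_13(den) = 2; compare against these criteria.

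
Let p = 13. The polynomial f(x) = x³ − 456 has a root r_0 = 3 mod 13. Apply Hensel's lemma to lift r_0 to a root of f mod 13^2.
r_1 = 94 (mod 169)

Hensel: r_{i+1} = r_i − f(r_i)/f′(r_i) mod 13^{i+2}, where f′(x) = 3x². Iterate:
  r_0 = 3 (mod 13)
  r_1 = 94 (mod 169)
Final: r = 94 with f(r) ≡ 0 mod 13^2.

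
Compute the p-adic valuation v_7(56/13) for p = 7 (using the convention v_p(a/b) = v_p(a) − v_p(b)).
v_7(56/13) = 1

Factor powers of 7 from the numerator and denominator of the reduced fraction: 56 = 7^1 · 8 and 13 = 7^0 · 13. Apply v_p(a/b) = v_p(a) − v_p(b): v_7(56/13) = 1 − 0 = 1.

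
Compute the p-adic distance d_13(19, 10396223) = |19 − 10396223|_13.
d_13(19, 10396223) = 1/371293

Step 1 — x − y = 19 − 10396223 = -10396204. Step 2 — v_13(-10396204) = 5 (factor: -10396204 = −(13^5 · 28); the sign does not affect v_p). Step 3 — |x − y|_13 = 13^{-5} = 1/371293.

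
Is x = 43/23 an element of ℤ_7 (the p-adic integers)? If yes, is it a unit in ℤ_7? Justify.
x ∈ ℤ_7^× (unit); v_7(x) = 0

ℤ_7 = {x ∈ ℚ_7 : v_7(x) ≥ 0} and ℤ_7^× = {x ∈ ℤ_7 : v_7(x) = 0}. Here v_7(43/23) = v_7(num) − v_7(den) = 0; compare against these criteria.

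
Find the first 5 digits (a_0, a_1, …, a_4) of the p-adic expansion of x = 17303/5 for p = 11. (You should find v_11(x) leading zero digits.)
(a_0, …, a_4) = (0, 0, 0, 7, 4)

v_11(17303/5) = 3, so a_0 = ... = a_2 = 0. Factor out: x = 11^3 · u with u = 13/5 a unit in ℤ_11. Expand u iteratively via a_{v+i} = u_i mod 11, u_{i+1} = (u_i − a_{v+i})/11:
  u_0 = 13/5;  a_3 = 7;  u_1 = (u_0 − 7)/11 = -2/5
  u_1 = -2/5;  a_4 = 4;  u_2 = (u_1 − 4)/11 = -2/5
Digits: (0, 0, 0, 7, 4).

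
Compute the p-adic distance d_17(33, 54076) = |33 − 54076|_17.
d_17(33, 54076) = 1/4913

Step 1 — x − y = 33 − 54076 = -54043. Step 2 — v_17(-54043) = 3 (factor: -54043 = −(17^3 · 11); the sign does not affect v_p). Step 3 — |x − y|_17 = 17^{-3} = 1/4913.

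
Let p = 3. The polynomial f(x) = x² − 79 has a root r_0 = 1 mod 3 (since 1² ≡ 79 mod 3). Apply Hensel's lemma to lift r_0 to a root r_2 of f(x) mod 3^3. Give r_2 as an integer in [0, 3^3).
r_2 = 22 (mod 27)

Hensel's recurrence: r_{i+1} = r_i − f(r_i)·(f′(r_i))^{-1} mod 3^{i+2}, with f′(x) = 2x. Iterate:
  r_0 = 1 (mod 3)
  r_1 = 4 (mod 9)
  r_2 = 22 (mod 27)
Final: r_2 = 22, and one checks f(r_2) ≡ 0 mod 3^3.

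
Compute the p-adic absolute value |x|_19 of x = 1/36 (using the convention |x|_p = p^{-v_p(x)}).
|1/36|_19 = 1

Step 1 — compute v_19(x) by factoring powers of 19 out of the numerator and denominator: v_19(1/36) = 0. Step 2 — apply |x|_p = p^{-v_p(x)} = 19^{0} = 1.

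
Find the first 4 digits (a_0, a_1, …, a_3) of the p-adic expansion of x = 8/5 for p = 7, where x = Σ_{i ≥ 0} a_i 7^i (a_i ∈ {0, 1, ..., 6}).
(a_0, …, a_3) = (3, 4, 5, 2)

v_7(8/5) = 0 (numerator and denominator both coprime to 7), so x ∈ ℤ_7^×. Compute digits iteratively via a_i = x_i mod 7, x_{i+1} = (x_i − a_i)/7, with x_0 = x:
  x_0 = 8/5;  a_0 = 3;  x_1 = (x_0 − 3)/7 = -1/5
  x_1 = -1/5;  a_1 = 4;  x_2 = (x_1 − 4)/7 = -3/5
  x_2 = -3/5;  a_2 = 5;  x_3 = (x_2 − 5)/7 = -4/5
  x_3 = -4/5;  a_3 = 2;  x_4 = (x_3 − 2)/7 = -2/5
Digits: (3, 4, 5, 2).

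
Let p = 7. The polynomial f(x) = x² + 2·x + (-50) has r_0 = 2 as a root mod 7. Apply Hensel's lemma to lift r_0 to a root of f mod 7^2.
r_1 = 9 (mod 49)

Hensel: r_{i+1} = r_i − f(r_i)·(f′(r_i))^{-1} mod 7^{i+2}, f′(x) = 2x + 2. Iterate:
  r_0 = 2 (mod 7)
  r_1 = 9 (mod 49)
Final: r = 9 satisfies f(r) ≡ 0 mod 7^2.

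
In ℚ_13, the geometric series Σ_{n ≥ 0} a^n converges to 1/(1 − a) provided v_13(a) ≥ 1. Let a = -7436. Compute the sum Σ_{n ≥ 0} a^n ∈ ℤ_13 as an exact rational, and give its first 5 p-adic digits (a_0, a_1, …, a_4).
Σ a^n = 1/(1 − a) = 1/7437;  first 5 digits = (1, 0, 8, 9, 11)

v_13(a) = 2 ≥ 1, so the series converges in ℤ_13 to 1/(1 − a) = 1/(1 − (-7436)) = 1/7437. Expand this rational in ℤ_13: compute digits iteratively via d_i = x_i mod 13, x_{i+1} = (x_i − d_i)/13. The first 5 digits are (1, 0, 8, 9, 11).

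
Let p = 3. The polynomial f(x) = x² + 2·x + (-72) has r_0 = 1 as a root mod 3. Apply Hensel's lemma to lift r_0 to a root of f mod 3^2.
r_1 = 7 (mod 9)

Hensel: r_{i+1} = r_i − f(r_i)·(f′(r_i))^{-1} mod 3^{i+2}, f′(x) = 2x + 2. Iterate:
  r_0 = 1 (mod 3)
  r_1 = 7 (mod 9)
Final: r = 7 satisfies f(r) ≡ 0 mod 3^2.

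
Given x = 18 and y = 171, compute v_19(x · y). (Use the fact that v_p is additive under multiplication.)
v_19(3078) = 1

v_p(x) = 0 (factor: 18 = 19^0 · 18); v_p(y) = 1 (factor: 171 = 19^1 · 9). Additivity: v_p(xy) = v_p(x) + v_p(y) = 0 + 1 = 1. (Direct check: xy = 3078 = 19^1 · (162).)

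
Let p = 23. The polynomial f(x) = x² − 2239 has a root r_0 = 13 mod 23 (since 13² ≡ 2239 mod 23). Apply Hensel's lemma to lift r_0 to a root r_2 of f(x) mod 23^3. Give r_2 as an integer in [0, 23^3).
r_2 = 7051 (mod 12167)

Hensel's recurrence: r_{i+1} = r_i − f(r_i)·(f′(r_i))^{-1} mod 23^{i+2}, with f′(x) = 2x. Iterate:
  r_0 = 13 (mod 23)
  r_1 = 174 (mod 529)
  r_2 = 7051 (mod 12167)
Final: r_2 = 7051, and one checks f(r_2) ≡ 0 mod 23^3.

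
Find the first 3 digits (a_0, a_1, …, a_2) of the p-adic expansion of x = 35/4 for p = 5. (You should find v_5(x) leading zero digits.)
(a_0, …, a_2) = (0, 3, 1)

v_5(35/4) = 1, so a_0 = ... = a_0 = 0. Factor out: x = 5^1 · u with u = 7/4 a unit in ℤ_5. Expand u iteratively via a_{v+i} = u_i mod 5, u_{i+1} = (u_i − a_{v+i})/5:
  u_0 = 7/4;  a_1 = 3;  u_1 = (u_0 − 3)/5 = -1/4
  u_1 = -1/4;  a_2 = 1;  u_2 = (u_1 − 1)/5 = -1/4
Digits: (0, 3, 1).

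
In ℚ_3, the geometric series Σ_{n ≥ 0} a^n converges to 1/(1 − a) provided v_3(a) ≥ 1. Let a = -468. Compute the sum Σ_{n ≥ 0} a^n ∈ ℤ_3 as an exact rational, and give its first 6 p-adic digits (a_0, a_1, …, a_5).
Σ a^n = 1/(1 − a) = 1/469;  first 6 digits = (1, 0, 2, 0, 1, 2)

v_3(a) = 2 ≥ 1, so the series converges in ℤ_3 to 1/(1 − a) = 1/(1 − (-468)) = 1/469. Expand this rational in ℤ_3: compute digits iteratively via d_i = x_i mod 3, x_{i+1} = (x_i − d_i)/3. The first 6 digits are (1, 0, 2, 0, 1, 2).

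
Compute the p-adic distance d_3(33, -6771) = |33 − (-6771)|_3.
d_3(33, -6771) = 1/243

Step 1 — x − y = 33 − (-6771) = 6804. Step 2 — v_3(6804) = 5 (factor: 6804 = (3^5 · 28); the sign does not affect v_p). Step 3 — |x − y|_3 = 3^{-5} = 1/243.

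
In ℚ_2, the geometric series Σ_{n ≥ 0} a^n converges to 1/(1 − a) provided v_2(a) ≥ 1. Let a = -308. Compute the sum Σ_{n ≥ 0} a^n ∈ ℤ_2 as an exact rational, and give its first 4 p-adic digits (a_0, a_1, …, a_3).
Σ a^n = 1/(1 − a) = 1/309;  first 4 digits = (1, 0, 1, 1)

v_2(a) = 2 ≥ 1, so the series converges in ℤ_2 to 1/(1 − a) = 1/(1 − (-308)) = 1/309. Expand this rational in ℤ_2: compute digits iteratively via d_i = x_i mod 2, x_{i+1} = (x_i − d_i)/2. The first 4 digits are (1, 0, 1, 1).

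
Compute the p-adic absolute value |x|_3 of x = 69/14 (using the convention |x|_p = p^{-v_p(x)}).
|69/14|_3 = 1/3

Step 1 — compute v_3(x) by factoring powers of 3 out of the numerator and denominator: v_3(69/14) = 1. Step 2 — apply |x|_p = p^{-v_p(x)} = 3^{-1} = 1/3.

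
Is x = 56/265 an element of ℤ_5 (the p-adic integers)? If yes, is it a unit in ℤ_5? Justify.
x ∉ ℤ_5 (v_5(x) = -1 < 0)

ℤ_5 = {x ∈ ℚ_5 : v_5(x) ≥ 0} and ℤ_5^× = {x ∈ ℤ_5 : v_5(x) = 0}. Here v_5(56/265) = v_5(num) − v_5(den) = -1; compare against these criteria.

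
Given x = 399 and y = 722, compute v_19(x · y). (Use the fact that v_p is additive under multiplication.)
v_19(288078) = 3

v_p(x) = 1 (factor: 399 = 19^1 · 21); v_p(y) = 2 (factor: 722 = 19^2 · 2). Additivity: v_p(xy) = v_p(x) + v_p(y) = 1 + 2 = 3. (Direct check: xy = 288078 = 19^3 · (42).)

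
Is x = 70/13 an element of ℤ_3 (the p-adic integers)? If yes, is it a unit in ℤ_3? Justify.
x ∈ ℤ_3^× (unit); v_3(x) = 0

ℤ_3 = {x ∈ ℚ_3 : v_3(x) ≥ 0} and ℤ_3^× = {x ∈ ℤ_3 : v_3(x) = 0}. Here v_3(70/13) = v_3(num) − v_3(den) = 0; compare against these criteria.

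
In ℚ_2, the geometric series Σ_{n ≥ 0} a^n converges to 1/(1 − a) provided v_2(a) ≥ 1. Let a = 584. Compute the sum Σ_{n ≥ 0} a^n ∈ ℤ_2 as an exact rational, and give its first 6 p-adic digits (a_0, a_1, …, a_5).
Σ a^n = 1/(1 − a) = -1/583;  first 6 digits = (1, 0, 0, 1, 0, 0)

v_2(a) = 3 ≥ 1, so the series converges in ℤ_2 to 1/(1 − a) = 1/(1 − 584) = -1/583. Expand this rational in ℤ_2: compute digits iteratively via d_i = x_i mod 2, x_{i+1} = (x_i − d_i)/2. The first 6 digits are (1, 0, 0, 1, 0, 0).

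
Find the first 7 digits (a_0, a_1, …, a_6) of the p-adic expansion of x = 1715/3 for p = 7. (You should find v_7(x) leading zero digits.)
(a_0, …, a_6) = (0, 0, 0, 4, 2, 2, 2)

v_7(1715/3) = 3, so a_0 = ... = a_2 = 0. Factor out: x = 7^3 · u with u = 5/3 a unit in ℤ_7. Expand u iteratively via a_{v+i} = u_i mod 7, u_{i+1} = (u_i − a_{v+i})/7:
  u_0 = 5/3;  a_3 = 4;  u_1 = (u_0 − 4)/7 = -1/3
  u_1 = -1/3;  a_4 = 2;  u_2 = (u_1 − 2)/7 = -1/3
  u_2 = -1/3;  a_5 = 2;  u_3 = (u_2 − 2)/7 = -1/3
  u_3 = -1/3;  a_6 = 2;  u_4 = (u_3 − 2)/7 = -1/3
Digits: (0, 0, 0, 4, 2, 2, 2).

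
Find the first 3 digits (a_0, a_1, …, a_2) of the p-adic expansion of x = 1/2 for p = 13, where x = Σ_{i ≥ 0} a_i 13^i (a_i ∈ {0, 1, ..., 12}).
(a_0, …, a_2) = (7, 6, 6)

v_13(1/2) = 0 (numerator and denominator both coprime to 13), so x ∈ ℤ_13^×. Compute digits iteratively via a_i = x_i mod 13, x_{i+1} = (x_i − a_i)/13, with x_0 = x:
  x_0 = 1/2;  a_0 = 7;  x_1 = (x_0 − 7)/13 = -1/2
  x_1 = -1/2;  a_1 = 6;  x_2 = (x_1 − 6)/13 = -1/2
  x_2 = -1/2;  a_2 = 6;  x_3 = (x_2 − 6)/13 = -1/2
Digits: (7, 6, 6).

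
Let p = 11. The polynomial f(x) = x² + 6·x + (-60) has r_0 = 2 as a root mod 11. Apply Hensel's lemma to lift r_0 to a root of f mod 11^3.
r_2 = 79 (mod 1331)

Hensel: r_{i+1} = r_i − f(r_i)·(f′(r_i))^{-1} mod 11^{i+2}, f′(x) = 2x + 6. Iterate:
  r_0 = 2 (mod 11)
  r_1 = 79 (mod 121)
  r_2 = 79 (mod 1331)
Final: r = 79 satisfies f(r) ≡ 0 mod 11^3.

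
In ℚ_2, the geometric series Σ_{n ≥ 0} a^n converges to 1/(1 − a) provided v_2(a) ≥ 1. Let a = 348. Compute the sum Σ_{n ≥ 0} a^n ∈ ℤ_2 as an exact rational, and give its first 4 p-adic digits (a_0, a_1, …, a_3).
Σ a^n = 1/(1 − a) = -1/347;  first 4 digits = (1, 0, 1, 1)

v_2(a) = 2 ≥ 1, so the series converges in ℤ_2 to 1/(1 − a) = 1/(1 − 348) = -1/347. Expand this rational in ℤ_2: compute digits iteratively via d_i = x_i mod 2, x_{i+1} = (x_i − d_i)/2. The first 4 digits are (1, 0, 1, 1).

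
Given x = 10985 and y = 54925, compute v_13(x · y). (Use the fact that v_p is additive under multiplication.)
v_13(603351125) = 6

v_p(x) = 3 (factor: 10985 = 13^3 · 5); v_p(y) = 3 (factor: 54925 = 13^3 · 25). Additivity: v_p(xy) = v_p(x) + v_p(y) = 3 + 3 = 6. (Direct check: xy = 603351125 = 13^6 · (125).)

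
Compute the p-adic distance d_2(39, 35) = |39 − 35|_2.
d_2(39, 35) = 1/4

Step 1 — x − y = 39 − 35 = 4. Step 2 — v_2(4) = 2 (factor: 4 = (2^2 · 1); the sign does not affect v_p). Step 3 — |x − y|_2 = 2^{-2} = 1/4.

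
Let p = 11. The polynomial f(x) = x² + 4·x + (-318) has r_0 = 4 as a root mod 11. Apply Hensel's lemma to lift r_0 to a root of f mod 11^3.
r_2 = 532 (mod 1331)

Hensel: r_{i+1} = r_i − f(r_i)·(f′(r_i))^{-1} mod 11^{i+2}, f′(x) = 2x + 4. Iterate:
  r_0 = 4 (mod 11)
  r_1 = 48 (mod 121)
  r_2 = 532 (mod 1331)
Final: r = 532 satisfies f(r) ≡ 0 mod 11^3.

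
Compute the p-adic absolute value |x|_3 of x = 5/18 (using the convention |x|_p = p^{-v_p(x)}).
|5/18|_3 = 9

Step 1 — compute v_3(x) by factoring powers of 3 out of the numerator and denominator: v_3(5/18) = -2. Step 2 — apply |x|_p = p^{-v_p(x)} = 3^{2} = 9.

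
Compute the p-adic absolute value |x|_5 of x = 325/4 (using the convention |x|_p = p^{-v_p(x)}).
|325/4|_5 = 1/25

Step 1 — compute v_5(x) by factoring powers of 5 out of the numerator and denominator: v_5(325/4) = 2. Step 2 — apply |x|_p = p^{-v_p(x)} = 5^{-2} = 1/25.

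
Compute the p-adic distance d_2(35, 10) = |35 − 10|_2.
d_2(35, 10) = 1

Step 1 — x − y = 35 − 10 = 25. Step 2 — v_2(25) = 0 (factor: 25 = (2^0 · 25); the sign does not affect v_p). Step 3 — |x − y|_2 = 2^{0} = 1.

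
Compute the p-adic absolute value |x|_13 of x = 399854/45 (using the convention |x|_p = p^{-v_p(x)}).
|399854/45|_13 = 1/28561

Step 1 — compute v_13(x) by factoring powers of 13 out of the numerator and denominator: v_13(399854/45) = 4. Step 2 — apply |x|_p = p^{-v_p(x)} = 13^{-4} = 1/28561.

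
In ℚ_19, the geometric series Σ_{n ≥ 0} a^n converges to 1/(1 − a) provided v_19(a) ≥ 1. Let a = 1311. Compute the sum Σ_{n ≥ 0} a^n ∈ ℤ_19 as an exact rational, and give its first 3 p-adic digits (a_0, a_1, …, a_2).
Σ a^n = 1/(1 − a) = -1/1310;  first 3 digits = (1, 12, 14)

v_19(a) = 1 ≥ 1, so the series converges in ℤ_19 to 1/(1 − a) = 1/(1 − 1311) = -1/1310. Expand this rational in ℤ_19: compute digits iteratively via d_i = x_i mod 19, x_{i+1} = (x_i − d_i)/19. The first 3 digits are (1, 12, 14).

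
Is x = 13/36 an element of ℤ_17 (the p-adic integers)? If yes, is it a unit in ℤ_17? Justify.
x ∈ ℤ_17^× (unit); v_17(x) = 0

ℤ_17 = {x ∈ ℚ_17 : v_17(x) ≥ 0} and ℤ_17^× = {x ∈ ℤ_17 : v_17(x) = 0}. Here v_17(13/36) = v_17(num) − v_17(den) = 0; compare against these criteria.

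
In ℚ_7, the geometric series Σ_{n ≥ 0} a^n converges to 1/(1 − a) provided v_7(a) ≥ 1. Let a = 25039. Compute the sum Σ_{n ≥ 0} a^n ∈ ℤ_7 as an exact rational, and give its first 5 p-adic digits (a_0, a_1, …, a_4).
Σ a^n = 1/(1 − a) = -1/25038;  first 5 digits = (1, 0, 0, 3, 3)

v_7(a) = 3 ≥ 1, so the series converges in ℤ_7 to 1/(1 − a) = 1/(1 − 25039) = -1/25038. Expand this rational in ℤ_7: compute digits iteratively via d_i = x_i mod 7, x_{i+1} = (x_i − d_i)/7. The first 5 digits are (1, 0, 0, 3, 3).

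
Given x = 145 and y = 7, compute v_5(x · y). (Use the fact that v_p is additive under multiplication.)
v_5(1015) = 1

v_p(x) = 1 (factor: 145 = 5^1 · 29); v_p(y) = 0 (factor: 7 = 5^0 · 7). Additivity: v_p(xy) = v_p(x) + v_p(y) = 1 + 0 = 1. (Direct check: xy = 1015 = 5^1 · (203).)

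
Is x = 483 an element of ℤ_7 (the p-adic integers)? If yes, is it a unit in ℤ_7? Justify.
x ∈ ℤ_7 but not a unit; v_7(x) = 1 > 0

ℤ_7 = {x ∈ ℚ_7 : v_7(x) ≥ 0} and ℤ_7^× = {x ∈ ℤ_7 : v_7(x) = 0}. Here v_7(483) = v_7(num) − v_7(den) = 1; compare against these criteria.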